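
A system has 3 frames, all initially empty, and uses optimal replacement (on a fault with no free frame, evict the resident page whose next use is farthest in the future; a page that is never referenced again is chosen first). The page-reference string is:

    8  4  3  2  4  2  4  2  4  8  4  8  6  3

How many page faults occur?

8 -> fault, frames (8)
4 -> fault, frames (8 4)
3 -> fault, frames (8 4 3)
2 -> fault, evict 3, frames (8 4 2)
4 -> hit
2 -> hit
4 -> hit
2 -> hit
4 -> hit
8 -> hit
4 -> hit
8 -> hit
6 -> fault, evict 2, frames (8 4 6)
3 -> fault, evict 6, frames (8 4 3)
Page faults: 6.

6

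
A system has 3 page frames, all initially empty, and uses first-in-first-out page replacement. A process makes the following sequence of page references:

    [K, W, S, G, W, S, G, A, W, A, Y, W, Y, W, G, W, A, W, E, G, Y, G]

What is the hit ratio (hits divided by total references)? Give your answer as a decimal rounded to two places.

K → miss, frames [K]
W → miss, frames [K, W]
S → miss, frames [K, W, S]
G → miss, evict K, frames [W, S, G]
W → hit
S → hit
G → hit
A → miss, evict W, frames [S, G, A]
W → miss, evict S, frames [G, A, W]
A → hit
Y → miss, evict G, frames [A, W, Y]
W → hit
Y → hit
W → hit
G → miss, evict A, frames [W, Y, G]
W → hit
A → miss, evict W, frames [Y, G, A]
W → miss, evict Y, frames [G, A, W]
E → miss, evict G, frames [A, W, E]
G → miss, evict A, frames [W, E, G]
Y → miss, evict W, frames [E, G, Y]
G → hit
Hits: 9 of 22 references → 9/22 = 0.4091.

0.41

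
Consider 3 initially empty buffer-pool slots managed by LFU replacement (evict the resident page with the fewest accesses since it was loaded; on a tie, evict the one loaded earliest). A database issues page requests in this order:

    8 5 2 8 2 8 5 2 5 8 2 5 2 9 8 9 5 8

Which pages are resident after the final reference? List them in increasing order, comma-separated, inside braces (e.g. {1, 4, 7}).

8 -> fault, frames (8)
5 -> fault, frames (8 5)
2 -> fault, frames (8 5 2)
8 -> hit
2 -> hit
8 -> hit
5 -> hit
2 -> hit
5 -> hit
8 -> hit
2 -> hit
5 -> hit
2 -> hit
9 -> fault, evict 8, frames (5 2 9)
8 -> fault, evict 9, frames (5 2 8)
9 -> fault, evict 8, frames (5 2 9)
5 -> hit
8 -> fault, evict 9, frames (5 2 8)

{2, 5, 8}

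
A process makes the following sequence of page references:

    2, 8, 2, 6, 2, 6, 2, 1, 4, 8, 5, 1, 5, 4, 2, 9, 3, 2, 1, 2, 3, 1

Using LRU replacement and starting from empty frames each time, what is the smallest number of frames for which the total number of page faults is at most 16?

f=1: 22 faults
f=2: 16 faults
f=3: 13 faults
f=4: 11 faults
f=5: 9 faults
f=6: 8 faults
f=7: 8 faults
f=8: 8 faults
Smallest f with faults ≤ 16 is 2.

2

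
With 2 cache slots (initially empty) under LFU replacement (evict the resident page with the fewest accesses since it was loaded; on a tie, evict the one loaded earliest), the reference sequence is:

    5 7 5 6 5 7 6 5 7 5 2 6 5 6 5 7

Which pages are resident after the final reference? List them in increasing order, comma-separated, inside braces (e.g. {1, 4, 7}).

{5, 7}

5: fault, frames {5}
7: fault, frames {5,7}
5: hit
6: fault, evict 7, frames {5,6}
5: hit
7: fault, evict 6, frames {5,7}
6: fault, evict 7, frames {5,6}
5: hit
7: fault, evict 6, frames {5,7}
5: hit
2: fault, evict 7, frames {5,2}
6: fault, evict 2, frames {5,6}
5: hit
6: hit
5: hit
7: fault, evict 6, frames {5,7}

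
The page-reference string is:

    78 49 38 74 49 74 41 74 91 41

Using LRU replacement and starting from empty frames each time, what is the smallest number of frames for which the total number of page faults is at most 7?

f=1: 10 faults
f=2: 8 faults
f=3: 6 faults
f=4: 6 faults
f=5: 6 faults
f=6: 6 faults
Smallest f with faults ≤ 7 is 3.

3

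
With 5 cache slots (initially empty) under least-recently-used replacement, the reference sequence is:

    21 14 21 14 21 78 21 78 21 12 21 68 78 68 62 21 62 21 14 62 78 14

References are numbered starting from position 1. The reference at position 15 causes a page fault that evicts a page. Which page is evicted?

pos 1: 21 → miss, frames {21}
pos 2: 14 → miss, frames {21,14}
pos 3: 21 → hit
pos 4: 14 → hit
pos 5: 21 → hit
pos 6: 78 → miss, frames {14,21,78}
pos 7: 21 → hit
pos 8: 78 → hit
pos 9: 21 → hit
pos 10: 12 → miss, frames {14,78,21,12}
pos 11: 21 → hit
pos 12: 68 → miss, frames {14,78,12,21,68}
pos 13: 78 → hit
pos 14: 68 → hit
pos 15: 62 → miss, evict 14, frames {12,21,78,68,62}
At position 15, page 14 is evicted.

14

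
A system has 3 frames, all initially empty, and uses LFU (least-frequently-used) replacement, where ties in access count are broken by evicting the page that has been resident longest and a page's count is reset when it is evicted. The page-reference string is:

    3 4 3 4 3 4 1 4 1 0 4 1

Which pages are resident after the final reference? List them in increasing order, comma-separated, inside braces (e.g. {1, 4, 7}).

{1, 3, 4}

3 -> miss, frames (3)
4 -> miss, frames (3 4)
3 -> hit
4 -> hit
3 -> hit
4 -> hit
1 -> miss, frames (3 4 1)
4 -> hit
1 -> hit
0 -> miss, evict 1, frames (3 4 0)
4 -> hit
1 -> miss, evict 0, frames (3 4 1)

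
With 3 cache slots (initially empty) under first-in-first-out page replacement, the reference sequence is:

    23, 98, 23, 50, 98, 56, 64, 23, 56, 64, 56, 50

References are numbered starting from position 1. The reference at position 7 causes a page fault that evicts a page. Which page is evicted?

pos 1: 23: fault, frames [23]
pos 2: 98: fault, frames [23, 98]
pos 3: 23: hit
pos 4: 50: fault, frames [23, 98, 50]
pos 5: 98: hit
pos 6: 56: fault, evict 23, frames [98, 50, 56]
pos 7: 64: fault, evict 98, frames [50, 56, 64]
At position 7, page 98 is evicted.

98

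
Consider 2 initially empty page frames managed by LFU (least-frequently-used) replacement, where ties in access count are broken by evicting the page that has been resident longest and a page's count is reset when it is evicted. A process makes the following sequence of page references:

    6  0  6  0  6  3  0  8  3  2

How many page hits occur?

3

6: fault, frames [6]
0: fault, frames [6, 0]
6: hit
0: hit
6: hit
3: fault, evict 0, frames [6, 3]
0: fault, evict 3, frames [6, 0]
8: fault, evict 0, frames [6, 8]
3: fault, evict 8, frames [6, 3]
2: fault, evict 3, frames [6, 2]
Hits: 3.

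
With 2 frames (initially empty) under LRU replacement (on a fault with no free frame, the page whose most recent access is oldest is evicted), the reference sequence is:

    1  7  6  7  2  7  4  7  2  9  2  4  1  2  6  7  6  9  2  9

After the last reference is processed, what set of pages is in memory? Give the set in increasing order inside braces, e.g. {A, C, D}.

{2, 9}

1 → fault, frames [1]
7 → fault, frames [1, 7]
6 → fault, evict 1, frames [7, 6]
7 → hit
2 → fault, evict 6, frames [7, 2]
7 → hit
4 → fault, evict 2, frames [7, 4]
7 → hit
2 → fault, evict 4, frames [7, 2]
9 → fault, evict 7, frames [2, 9]
2 → hit
4 → fault, evict 9, frames [2, 4]
1 → fault, evict 2, frames [4, 1]
2 → fault, evict 4, frames [1, 2]
6 → fault, evict 1, frames [2, 6]
7 → fault, evict 2, frames [6, 7]
6 → hit
9 → fault, evict 7, frames [6, 9]
2 → fault, evict 6, frames [9, 2]
9 → hit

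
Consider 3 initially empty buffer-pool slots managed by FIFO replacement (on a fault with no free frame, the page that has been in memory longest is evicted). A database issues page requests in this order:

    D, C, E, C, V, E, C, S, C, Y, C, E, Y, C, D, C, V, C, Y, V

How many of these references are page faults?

12

D -> miss, frames [D]
C -> miss, frames [D, C]
E -> miss, frames [D, C, E]
C -> hit
V -> miss, evict D, frames [C, E, V]
E -> hit
C -> hit
S -> miss, evict C, frames [E, V, S]
C -> miss, evict E, frames [V, S, C]
Y -> miss, evict V, frames [S, C, Y]
C -> hit
E -> miss, evict S, frames [C, Y, E]
Y -> hit
C -> hit
D -> miss, evict C, frames [Y, E, D]
C -> miss, evict Y, frames [E, D, C]
V -> miss, evict E, frames [D, C, V]
C -> hit
Y -> miss, evict D, frames [C, V, Y]
V -> hit
Page faults: 12.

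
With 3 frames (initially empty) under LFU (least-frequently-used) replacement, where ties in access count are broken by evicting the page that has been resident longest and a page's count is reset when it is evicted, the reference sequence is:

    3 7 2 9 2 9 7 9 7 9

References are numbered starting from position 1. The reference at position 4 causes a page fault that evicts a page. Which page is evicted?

3

pos 1: 3 → miss, frames {3}
pos 2: 7 → miss, frames {3,7}
pos 3: 2 → miss, frames {3,7,2}
pos 4: 9 → miss, evict 3, frames {7,2,9}
At position 4, page 3 is evicted.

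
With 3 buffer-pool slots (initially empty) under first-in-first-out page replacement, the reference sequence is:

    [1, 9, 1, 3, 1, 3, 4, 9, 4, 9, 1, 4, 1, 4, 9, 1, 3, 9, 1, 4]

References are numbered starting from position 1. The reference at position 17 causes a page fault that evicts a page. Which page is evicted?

pos 1: 1: miss, frames (1)
pos 2: 9: miss, frames (1 9)
pos 3: 1: hit
pos 4: 3: miss, frames (1 9 3)
pos 5: 1: hit
pos 6: 3: hit
pos 7: 4: miss, evict 1, frames (9 3 4)
pos 8: 9: hit
pos 9: 4: hit
pos 10: 9: hit
pos 11: 1: miss, evict 9, frames (3 4 1)
pos 12: 4: hit
pos 13: 1: hit
pos 14: 4: hit
pos 15: 9: miss, evict 3, frames (4 1 9)
pos 16: 1: hit
pos 17: 3: miss, evict 4, frames (1 9 3)
At position 17, page 4 is evicted.

4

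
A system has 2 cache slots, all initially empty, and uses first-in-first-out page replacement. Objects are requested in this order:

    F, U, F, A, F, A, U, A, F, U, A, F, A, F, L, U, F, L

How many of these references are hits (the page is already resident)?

4

F: miss, frames {F}
U: miss, frames {F,U}
F: hit
A: miss, evict F, frames {U,A}
F: miss, evict U, frames {A,F}
A: hit
U: miss, evict A, frames {F,U}
A: miss, evict F, frames {U,A}
F: miss, evict U, frames {A,F}
U: miss, evict A, frames {F,U}
A: miss, evict F, frames {U,A}
F: miss, evict U, frames {A,F}
A: hit
F: hit
L: miss, evict A, frames {F,L}
U: miss, evict F, frames {L,U}
F: miss, evict L, frames {U,F}
L: miss, evict U, frames {F,L}
Hits: 4.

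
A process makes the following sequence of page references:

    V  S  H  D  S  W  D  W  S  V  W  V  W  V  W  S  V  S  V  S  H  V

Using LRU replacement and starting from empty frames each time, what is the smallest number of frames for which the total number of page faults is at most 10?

f=1: 22 faults
f=2: 14 faults
f=3: 7 faults
f=4: 7 faults
f=5: 5 faults
Smallest f with faults ≤ 10 is 3.

3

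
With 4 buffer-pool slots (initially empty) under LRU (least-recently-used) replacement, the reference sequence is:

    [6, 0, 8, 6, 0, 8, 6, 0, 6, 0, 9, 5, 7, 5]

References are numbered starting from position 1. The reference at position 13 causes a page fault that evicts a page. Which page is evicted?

pos 1: 6 → fault, frames [6]
pos 2: 0 → fault, frames [6, 0]
pos 3: 8 → fault, frames [6, 0, 8]
pos 4: 6 → hit
pos 5: 0 → hit
pos 6: 8 → hit
pos 7: 6 → hit
pos 8: 0 → hit
pos 9: 6 → hit
pos 10: 0 → hit
pos 11: 9 → fault, frames [8, 6, 0, 9]
pos 12: 5 → fault, evict 8, frames [6, 0, 9, 5]
pos 13: 7 → fault, evict 6, frames [0, 9, 5, 7]
At position 13, page 6 is evicted.

6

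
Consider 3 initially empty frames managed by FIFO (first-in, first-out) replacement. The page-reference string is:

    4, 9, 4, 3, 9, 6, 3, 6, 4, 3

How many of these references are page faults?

4 → miss, frames (4)
9 → miss, frames (4 9)
4 → hit
3 → miss, frames (4 9 3)
9 → hit
6 → miss, evict 4, frames (9 3 6)
3 → hit
6 → hit
4 → miss, evict 9, frames (3 6 4)
3 → hit
Page faults: 5.

5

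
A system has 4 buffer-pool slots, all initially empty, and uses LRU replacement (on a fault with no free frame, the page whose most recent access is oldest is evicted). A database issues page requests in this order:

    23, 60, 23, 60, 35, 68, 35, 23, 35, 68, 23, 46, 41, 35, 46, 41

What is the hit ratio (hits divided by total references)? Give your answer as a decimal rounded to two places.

23 -> miss, frames [23]
60 -> miss, frames [23, 60]
23 -> hit
60 -> hit
35 -> miss, frames [23, 60, 35]
68 -> miss, frames [23, 60, 35, 68]
35 -> hit
23 -> hit
35 -> hit
68 -> hit
23 -> hit
46 -> miss, evict 60, frames [35, 68, 23, 46]
41 -> miss, evict 35, frames [68, 23, 46, 41]
35 -> miss, evict 68, frames [23, 46, 41, 35]
46 -> hit
41 -> hit
Hits: 9 of 16 references → 9/16 = 0.5625.

0.56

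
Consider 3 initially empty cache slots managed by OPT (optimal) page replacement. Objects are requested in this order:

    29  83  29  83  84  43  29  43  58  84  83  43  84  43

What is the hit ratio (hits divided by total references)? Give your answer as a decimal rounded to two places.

0.57

29: fault, frames [29]
83: fault, frames [29, 83]
29: hit
83: hit
84: fault, frames [29, 83, 84]
43: fault, evict 83, frames [29, 84, 43]
29: hit
43: hit
58: fault, evict 29, frames [84, 43, 58]
84: hit
83: fault, evict 58, frames [84, 43, 83]
43: hit
84: hit
43: hit
Hits: 8 of 14 references → 8/14 = 0.5714.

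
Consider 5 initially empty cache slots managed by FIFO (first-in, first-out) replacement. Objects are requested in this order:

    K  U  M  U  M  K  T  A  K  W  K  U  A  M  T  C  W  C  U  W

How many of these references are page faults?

K: miss, frames [K]
U: miss, frames [K, U]
M: miss, frames [K, U, M]
U: hit
M: hit
K: hit
T: miss, frames [K, U, M, T]
A: miss, frames [K, U, M, T, A]
K: hit
W: miss, evict K, frames [U, M, T, A, W]
K: miss, evict U, frames [M, T, A, W, K]
U: miss, evict M, frames [T, A, W, K, U]
A: hit
M: miss, evict T, frames [A, W, K, U, M]
T: miss, evict A, frames [W, K, U, M, T]
C: miss, evict W, frames [K, U, M, T, C]
W: miss, evict K, frames [U, M, T, C, W]
C: hit
U: hit
W: hit
Page faults: 12.

12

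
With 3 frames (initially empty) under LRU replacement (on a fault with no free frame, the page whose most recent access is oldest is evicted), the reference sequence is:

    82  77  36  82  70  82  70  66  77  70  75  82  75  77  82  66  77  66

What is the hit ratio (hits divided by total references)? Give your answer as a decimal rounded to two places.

0.44

82 -> miss, frames {82}
77 -> miss, frames {82,77}
36 -> miss, frames {82,77,36}
82 -> hit
70 -> miss, evict 77, frames {36,82,70}
82 -> hit
70 -> hit
66 -> miss, evict 36, frames {82,70,66}
77 -> miss, evict 82, frames {70,66,77}
70 -> hit
75 -> miss, evict 66, frames {77,70,75}
82 -> miss, evict 77, frames {70,75,82}
75 -> hit
77 -> miss, evict 70, frames {82,75,77}
82 -> hit
66 -> miss, evict 75, frames {77,82,66}
77 -> hit
66 -> hit
Hits: 8 of 18 references → 8/18 = 0.4444.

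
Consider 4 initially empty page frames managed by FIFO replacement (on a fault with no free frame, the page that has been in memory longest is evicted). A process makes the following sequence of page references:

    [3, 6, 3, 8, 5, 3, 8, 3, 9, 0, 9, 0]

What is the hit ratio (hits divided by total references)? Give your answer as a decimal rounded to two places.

3 -> miss, frames [3]
6 -> miss, frames [3, 6]
3 -> hit
8 -> miss, frames [3, 6, 8]
5 -> miss, frames [3, 6, 8, 5]
3 -> hit
8 -> hit
3 -> hit
9 -> miss, evict 3, frames [6, 8, 5, 9]
0 -> miss, evict 6, frames [8, 5, 9, 0]
9 -> hit
0 -> hit
Hits: 6 of 12 references → 6/12 = 0.5000.

0.50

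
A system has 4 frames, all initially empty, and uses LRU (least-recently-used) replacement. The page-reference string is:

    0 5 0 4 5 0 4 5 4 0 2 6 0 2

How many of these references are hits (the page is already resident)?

0: miss, frames [0]
5: miss, frames [0, 5]
0: hit
4: miss, frames [5, 0, 4]
5: hit
0: hit
4: hit
5: hit
4: hit
0: hit
2: miss, frames [5, 4, 0, 2]
6: miss, evict 5, frames [4, 0, 2, 6]
0: hit
2: hit
Hits: 9.

9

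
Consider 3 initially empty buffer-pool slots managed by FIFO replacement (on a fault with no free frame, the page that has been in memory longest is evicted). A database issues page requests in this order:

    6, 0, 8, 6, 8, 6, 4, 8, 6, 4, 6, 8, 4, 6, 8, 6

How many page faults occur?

6 → fault, frames [6]
0 → fault, frames [6, 0]
8 → fault, frames [6, 0, 8]
6 → hit
8 → hit
6 → hit
4 → fault, evict 6, frames [0, 8, 4]
8 → hit
6 → fault, evict 0, frames [8, 4, 6]
4 → hit
6 → hit
8 → hit
4 → hit
6 → hit
8 → hit
6 → hit
Page faults: 5.

5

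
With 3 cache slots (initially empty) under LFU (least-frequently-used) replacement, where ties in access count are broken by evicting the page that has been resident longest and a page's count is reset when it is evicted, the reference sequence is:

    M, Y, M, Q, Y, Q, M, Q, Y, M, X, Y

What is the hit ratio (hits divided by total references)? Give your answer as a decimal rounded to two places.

M: miss, frames (M)
Y: miss, frames (M Y)
M: hit
Q: miss, frames (M Y Q)
Y: hit
Q: hit
M: hit
Q: hit
Y: hit
M: hit
X: miss, evict Y, frames (M Q X)
Y: miss, evict X, frames (M Q Y)
Hits: 7 of 12 references → 7/12 = 0.5833.

0.58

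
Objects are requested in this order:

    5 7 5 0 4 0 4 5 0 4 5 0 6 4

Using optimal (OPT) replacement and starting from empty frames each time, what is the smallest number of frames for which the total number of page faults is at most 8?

2

f=1: 14 faults
f=2: 8 faults
f=3: 5 faults
f=4: 5 faults
f=5: 5 faults
Smallest f with faults ≤ 8 is 2.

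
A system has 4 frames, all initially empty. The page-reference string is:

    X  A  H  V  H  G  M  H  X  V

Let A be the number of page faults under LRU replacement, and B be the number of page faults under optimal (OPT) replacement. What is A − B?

2

Under LRU: F F F F . F F . F F → 8 faults.
Under OPT: F F F F . F F . . . → 6 faults.
A − B = 8 − 6 = 2.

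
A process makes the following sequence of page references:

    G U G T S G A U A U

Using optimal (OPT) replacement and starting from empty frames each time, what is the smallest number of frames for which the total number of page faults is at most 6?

2

f=1: 10 faults
f=2: 6 faults
f=3: 5 faults
f=4: 5 faults
f=5: 5 faults
Smallest f with faults ≤ 6 is 2.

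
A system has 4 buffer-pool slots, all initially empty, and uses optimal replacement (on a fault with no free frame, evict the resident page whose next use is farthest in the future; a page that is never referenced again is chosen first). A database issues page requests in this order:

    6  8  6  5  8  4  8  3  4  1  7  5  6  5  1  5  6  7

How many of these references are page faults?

7

6 → fault, frames [6]
8 → fault, frames [6, 8]
6 → hit
5 → fault, frames [6, 8, 5]
8 → hit
4 → fault, frames [6, 8, 5, 4]
8 → hit
3 → fault, evict 8, frames [6, 5, 4, 3]
4 → hit
1 → fault, evict 3, frames [6, 5, 4, 1]
7 → fault, evict 4, frames [6, 5, 1, 7]
5 → hit
6 → hit
5 → hit
1 → hit
5 → hit
6 → hit
7 → hit
Page faults: 7.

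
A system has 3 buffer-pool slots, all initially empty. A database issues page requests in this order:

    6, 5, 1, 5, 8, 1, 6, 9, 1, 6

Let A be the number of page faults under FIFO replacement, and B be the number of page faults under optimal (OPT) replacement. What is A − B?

2

Under FIFO: F F F . F . F F F . → 7 faults.
Under OPT: F F F . F . . F . . → 5 faults.
A − B = 7 − 5 = 2.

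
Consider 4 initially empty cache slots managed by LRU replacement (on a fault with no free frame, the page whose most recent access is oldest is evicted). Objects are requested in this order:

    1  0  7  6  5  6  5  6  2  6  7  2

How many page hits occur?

6

1: fault, frames {1}
0: fault, frames {1,0}
7: fault, frames {1,0,7}
6: fault, frames {1,0,7,6}
5: fault, evict 1, frames {0,7,6,5}
6: hit
5: hit
6: hit
2: fault, evict 0, frames {7,5,6,2}
6: hit
7: hit
2: hit
Hits: 6.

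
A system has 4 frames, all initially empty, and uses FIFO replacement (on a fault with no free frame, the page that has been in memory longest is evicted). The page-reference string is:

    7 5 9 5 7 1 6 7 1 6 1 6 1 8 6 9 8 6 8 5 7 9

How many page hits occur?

7: fault, frames [7]
5: fault, frames [7, 5]
9: fault, frames [7, 5, 9]
5: hit
7: hit
1: fault, frames [7, 5, 9, 1]
6: fault, evict 7, frames [5, 9, 1, 6]
7: fault, evict 5, frames [9, 1, 6, 7]
1: hit
6: hit
1: hit
6: hit
1: hit
8: fault, evict 9, frames [1, 6, 7, 8]
6: hit
9: fault, evict 1, frames [6, 7, 8, 9]
8: hit
6: hit
8: hit
5: fault, evict 6, frames [7, 8, 9, 5]
7: hit
9: hit
Hits: 13.

13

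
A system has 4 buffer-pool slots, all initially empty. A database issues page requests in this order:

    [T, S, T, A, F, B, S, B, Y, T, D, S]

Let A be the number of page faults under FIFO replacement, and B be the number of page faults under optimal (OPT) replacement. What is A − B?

2

Under FIFO: F F . F F F . . F F F F → 9 faults.
Under OPT: F F . F F F . . F . F . → 7 faults.
A − B = 9 − 7 = 2.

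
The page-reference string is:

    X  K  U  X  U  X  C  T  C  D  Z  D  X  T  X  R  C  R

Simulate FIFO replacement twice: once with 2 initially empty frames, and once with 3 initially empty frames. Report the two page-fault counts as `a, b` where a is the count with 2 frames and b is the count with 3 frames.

2 frames: F F F F . . F F . F F . F F . F F . → 12 faults.
3 frames: F F F . . . F F . F F . F F . F F . → 11 faults.
11 < 12: adding a frame reduced faults, as is typical.

12, 11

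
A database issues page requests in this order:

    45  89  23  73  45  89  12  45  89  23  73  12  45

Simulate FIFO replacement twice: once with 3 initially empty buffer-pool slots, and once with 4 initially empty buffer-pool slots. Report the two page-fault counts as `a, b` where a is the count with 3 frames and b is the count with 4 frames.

3 frames: F F F F F F F . . F F . F → 10 faults.
4 frames: F F F F . . F F F F F F F → 11 faults.
11 > 10: adding a frame increased faults — Belady's anomaly.

10, 11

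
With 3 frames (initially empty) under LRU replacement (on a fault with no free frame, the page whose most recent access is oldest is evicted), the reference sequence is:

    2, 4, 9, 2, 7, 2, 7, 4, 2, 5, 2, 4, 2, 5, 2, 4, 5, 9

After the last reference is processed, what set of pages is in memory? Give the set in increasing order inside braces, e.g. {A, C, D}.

{4, 5, 9}

2 → fault, frames (2)
4 → fault, frames (2 4)
9 → fault, frames (2 4 9)
2 → hit
7 → fault, evict 4, frames (9 2 7)
2 → hit
7 → hit
4 → fault, evict 9, frames (2 7 4)
2 → hit
5 → fault, evict 7, frames (4 2 5)
2 → hit
4 → hit
2 → hit
5 → hit
2 → hit
4 → hit
5 → hit
9 → fault, evict 2, frames (4 5 9)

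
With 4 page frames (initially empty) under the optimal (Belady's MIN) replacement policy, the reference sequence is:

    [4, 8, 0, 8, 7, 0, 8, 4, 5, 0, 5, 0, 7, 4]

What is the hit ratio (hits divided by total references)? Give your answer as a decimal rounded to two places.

4: fault, frames [4]
8: fault, frames [4, 8]
0: fault, frames [4, 8, 0]
8: hit
7: fault, frames [4, 8, 0, 7]
0: hit
8: hit
4: hit
5: fault, evict 8, frames [4, 0, 7, 5]
0: hit
5: hit
0: hit
7: hit
4: hit
Hits: 9 of 14 references → 9/14 = 0.6429.

0.64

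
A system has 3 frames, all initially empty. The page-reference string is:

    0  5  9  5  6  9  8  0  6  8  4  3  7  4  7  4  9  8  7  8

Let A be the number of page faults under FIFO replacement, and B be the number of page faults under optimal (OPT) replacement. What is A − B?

Under FIFO: F F F . F . F F . . F F F . . . F F . . → 11 faults.
Under OPT: F F F . F . F . . . F F F . . . F . . . → 9 faults.
A − B = 11 − 9 = 2.

2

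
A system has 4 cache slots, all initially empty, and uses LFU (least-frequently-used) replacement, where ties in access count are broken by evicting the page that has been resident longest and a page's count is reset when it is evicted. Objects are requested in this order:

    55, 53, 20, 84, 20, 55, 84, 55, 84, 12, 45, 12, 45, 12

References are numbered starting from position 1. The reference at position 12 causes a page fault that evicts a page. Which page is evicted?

pos 1: 55: fault, frames (55)
pos 2: 53: fault, frames (55 53)
pos 3: 20: fault, frames (55 53 20)
pos 4: 84: fault, frames (55 53 20 84)
pos 5: 20: hit
pos 6: 55: hit
pos 7: 84: hit
pos 8: 55: hit
pos 9: 84: hit
pos 10: 12: fault, evict 53, frames (55 20 84 12)
pos 11: 45: fault, evict 12, frames (55 20 84 45)
pos 12: 12: fault, evict 45, frames (55 20 84 12)
At position 12, page 45 is evicted.

45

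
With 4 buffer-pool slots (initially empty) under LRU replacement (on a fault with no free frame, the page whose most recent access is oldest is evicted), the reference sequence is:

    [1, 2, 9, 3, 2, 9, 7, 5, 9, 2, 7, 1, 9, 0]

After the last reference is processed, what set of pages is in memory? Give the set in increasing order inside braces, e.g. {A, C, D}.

{0, 1, 7, 9}

1 → fault, frames [1]
2 → fault, frames [1, 2]
9 → fault, frames [1, 2, 9]
3 → fault, frames [1, 2, 9, 3]
2 → hit
9 → hit
7 → fault, evict 1, frames [3, 2, 9, 7]
5 → fault, evict 3, frames [2, 9, 7, 5]
9 → hit
2 → hit
7 → hit
1 → fault, evict 5, frames [9, 2, 7, 1]
9 → hit
0 → fault, evict 2, frames [7, 1, 9, 0]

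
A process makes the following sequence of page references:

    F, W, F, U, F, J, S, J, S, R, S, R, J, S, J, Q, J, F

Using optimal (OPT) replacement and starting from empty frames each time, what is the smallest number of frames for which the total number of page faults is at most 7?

f=1: 18 faults
f=2: 9 faults
f=3: 8 faults
f=4: 7 faults
f=5: 7 faults
f=6: 7 faults
f=7: 7 faults
Smallest f with faults ≤ 7 is 4.

4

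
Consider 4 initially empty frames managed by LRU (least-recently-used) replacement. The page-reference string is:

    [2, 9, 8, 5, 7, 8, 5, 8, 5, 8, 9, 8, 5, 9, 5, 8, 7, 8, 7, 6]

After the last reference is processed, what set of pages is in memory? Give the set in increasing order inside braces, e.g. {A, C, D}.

2 → fault, frames (2)
9 → fault, frames (2 9)
8 → fault, frames (2 9 8)
5 → fault, frames (2 9 8 5)
7 → fault, evict 2, frames (9 8 5 7)
8 → hit
5 → hit
8 → hit
5 → hit
8 → hit
9 → hit
8 → hit
5 → hit
9 → hit
5 → hit
8 → hit
7 → hit
8 → hit
7 → hit
6 → fault, evict 9, frames (5 8 7 6)

{5, 6, 7, 8}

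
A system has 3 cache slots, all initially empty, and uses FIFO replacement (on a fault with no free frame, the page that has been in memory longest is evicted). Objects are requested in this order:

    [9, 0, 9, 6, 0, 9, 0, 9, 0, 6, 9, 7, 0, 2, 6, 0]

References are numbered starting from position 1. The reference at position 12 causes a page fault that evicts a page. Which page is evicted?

9

pos 1: 9: fault, frames (9)
pos 2: 0: fault, frames (9 0)
pos 3: 9: hit
pos 4: 6: fault, frames (9 0 6)
pos 5: 0: hit
pos 6: 9: hit
pos 7: 0: hit
pos 8: 9: hit
pos 9: 0: hit
pos 10: 6: hit
pos 11: 9: hit
pos 12: 7: fault, evict 9, frames (0 6 7)
At position 12, page 9 is evicted.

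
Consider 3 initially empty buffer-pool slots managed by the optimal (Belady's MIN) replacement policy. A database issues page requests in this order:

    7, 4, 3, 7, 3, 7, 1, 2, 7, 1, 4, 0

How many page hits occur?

5

7: fault, frames [7]
4: fault, frames [7, 4]
3: fault, frames [7, 4, 3]
7: hit
3: hit
7: hit
1: fault, evict 3, frames [7, 4, 1]
2: fault, evict 4, frames [7, 1, 2]
7: hit
1: hit
4: fault, evict 2, frames [7, 1, 4]
0: fault, evict 4, frames [7, 1, 0]
Hits: 5.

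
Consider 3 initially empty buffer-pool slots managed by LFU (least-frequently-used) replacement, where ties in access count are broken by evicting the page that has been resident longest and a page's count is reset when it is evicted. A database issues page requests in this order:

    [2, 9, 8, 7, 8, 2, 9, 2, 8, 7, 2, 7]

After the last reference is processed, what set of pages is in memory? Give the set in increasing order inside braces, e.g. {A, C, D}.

{2, 7, 8}

2: fault, frames (2)
9: fault, frames (2 9)
8: fault, frames (2 9 8)
7: fault, evict 2, frames (9 8 7)
8: hit
2: fault, evict 9, frames (8 7 2)
9: fault, evict 7, frames (8 2 9)
2: hit
8: hit
7: fault, evict 9, frames (8 2 7)
2: hit
7: hit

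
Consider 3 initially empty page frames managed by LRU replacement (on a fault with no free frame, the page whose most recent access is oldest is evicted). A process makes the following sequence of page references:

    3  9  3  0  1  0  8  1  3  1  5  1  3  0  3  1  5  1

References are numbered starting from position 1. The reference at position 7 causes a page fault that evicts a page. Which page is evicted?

3

pos 1: 3 -> miss, frames (3)
pos 2: 9 -> miss, frames (3 9)
pos 3: 3 -> hit
pos 4: 0 -> miss, frames (9 3 0)
pos 5: 1 -> miss, evict 9, frames (3 0 1)
pos 6: 0 -> hit
pos 7: 8 -> miss, evict 3, frames (1 0 8)
At position 7, page 3 is evicted.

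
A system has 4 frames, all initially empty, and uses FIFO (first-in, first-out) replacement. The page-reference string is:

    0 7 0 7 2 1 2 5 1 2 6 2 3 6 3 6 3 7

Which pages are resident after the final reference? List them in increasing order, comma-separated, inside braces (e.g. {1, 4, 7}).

{3, 5, 6, 7}

0: miss, frames {0}
7: miss, frames {0,7}
0: hit
7: hit
2: miss, frames {0,7,2}
1: miss, frames {0,7,2,1}
2: hit
5: miss, evict 0, frames {7,2,1,5}
1: hit
2: hit
6: miss, evict 7, frames {2,1,5,6}
2: hit
3: miss, evict 2, frames {1,5,6,3}
6: hit
3: hit
6: hit
3: hit
7: miss, evict 1, frames {5,6,3,7}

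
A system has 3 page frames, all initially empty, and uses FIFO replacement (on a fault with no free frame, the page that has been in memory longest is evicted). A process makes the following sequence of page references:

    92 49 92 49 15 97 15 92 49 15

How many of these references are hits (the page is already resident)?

3

92: fault, frames (92)
49: fault, frames (92 49)
92: hit
49: hit
15: fault, frames (92 49 15)
97: fault, evict 92, frames (49 15 97)
15: hit
92: fault, evict 49, frames (15 97 92)
49: fault, evict 15, frames (97 92 49)
15: fault, evict 97, frames (92 49 15)
Hits: 3.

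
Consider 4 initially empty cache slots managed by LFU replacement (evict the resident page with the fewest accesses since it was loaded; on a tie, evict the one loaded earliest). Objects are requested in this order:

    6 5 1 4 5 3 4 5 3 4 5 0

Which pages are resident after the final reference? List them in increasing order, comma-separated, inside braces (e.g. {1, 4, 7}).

{0, 3, 4, 5}

6 → fault, frames [6]
5 → fault, frames [6, 5]
1 → fault, frames [6, 5, 1]
4 → fault, frames [6, 5, 1, 4]
5 → hit
3 → fault, evict 6, frames [5, 1, 4, 3]
4 → hit
5 → hit
3 → hit
4 → hit
5 → hit
0 → fault, evict 1, frames [5, 4, 3, 0]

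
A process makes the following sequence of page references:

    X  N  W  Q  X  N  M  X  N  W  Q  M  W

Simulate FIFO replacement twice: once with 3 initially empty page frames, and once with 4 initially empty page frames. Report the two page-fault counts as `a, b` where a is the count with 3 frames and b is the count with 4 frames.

3 frames: F F F F F F F . . F F . . → 9 faults.
4 frames: F F F F . . F F F F F F . → 10 faults.
10 > 9: adding a frame increased faults — Belady's anomaly.

9, 10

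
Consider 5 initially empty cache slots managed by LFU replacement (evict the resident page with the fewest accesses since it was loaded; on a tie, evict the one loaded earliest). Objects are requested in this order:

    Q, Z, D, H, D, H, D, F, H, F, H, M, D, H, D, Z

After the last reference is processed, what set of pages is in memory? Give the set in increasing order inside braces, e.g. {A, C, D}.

{D, F, H, M, Z}

Q → miss, frames {Q}
Z → miss, frames {Q,Z}
D → miss, frames {Q,Z,D}
H → miss, frames {Q,Z,D,H}
D → hit
H → hit
D → hit
F → miss, frames {Q,Z,D,H,F}
H → hit
F → hit
H → hit
M → miss, evict Q, frames {Z,D,H,F,M}
D → hit
H → hit
D → hit
Z → hit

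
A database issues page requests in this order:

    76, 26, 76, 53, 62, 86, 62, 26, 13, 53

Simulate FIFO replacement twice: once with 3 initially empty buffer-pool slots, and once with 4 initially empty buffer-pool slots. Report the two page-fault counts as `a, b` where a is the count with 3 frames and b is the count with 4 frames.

3 frames: F F . F F F . F F F → 8 faults.
4 frames: F F . F F F . . F . → 6 faults.
6 < 8: adding a frame reduced faults, as is typical.

8, 6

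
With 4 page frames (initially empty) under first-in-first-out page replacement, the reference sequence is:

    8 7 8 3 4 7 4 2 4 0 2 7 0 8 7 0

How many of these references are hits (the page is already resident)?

8: miss, frames [8]
7: miss, frames [8, 7]
8: hit
3: miss, frames [8, 7, 3]
4: miss, frames [8, 7, 3, 4]
7: hit
4: hit
2: miss, evict 8, frames [7, 3, 4, 2]
4: hit
0: miss, evict 7, frames [3, 4, 2, 0]
2: hit
7: miss, evict 3, frames [4, 2, 0, 7]
0: hit
8: miss, evict 4, frames [2, 0, 7, 8]
7: hit
0: hit
Hits: 8.

8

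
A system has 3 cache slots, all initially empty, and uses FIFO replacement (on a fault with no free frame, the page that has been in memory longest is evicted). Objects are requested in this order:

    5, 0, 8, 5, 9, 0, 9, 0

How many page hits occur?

4

5 → fault, frames (5)
0 → fault, frames (5 0)
8 → fault, frames (5 0 8)
5 → hit
9 → fault, evict 5, frames (0 8 9)
0 → hit
9 → hit
0 → hit
Hits: 4.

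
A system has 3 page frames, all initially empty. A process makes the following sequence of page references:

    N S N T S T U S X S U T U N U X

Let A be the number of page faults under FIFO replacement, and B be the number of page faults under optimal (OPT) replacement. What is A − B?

3

Under FIFO: F F . F . . F . F F . F F F . F → 10 faults.
Under OPT: F F . F . . F . F . . F . F . . → 7 faults.
A − B = 10 − 7 = 3.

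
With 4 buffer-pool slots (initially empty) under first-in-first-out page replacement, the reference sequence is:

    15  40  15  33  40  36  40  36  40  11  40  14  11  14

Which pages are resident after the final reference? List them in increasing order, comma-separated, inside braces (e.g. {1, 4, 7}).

{11, 14, 33, 36}

15 -> miss, frames {15}
40 -> miss, frames {15,40}
15 -> hit
33 -> miss, frames {15,40,33}
40 -> hit
36 -> miss, frames {15,40,33,36}
40 -> hit
36 -> hit
40 -> hit
11 -> miss, evict 15, frames {40,33,36,11}
40 -> hit
14 -> miss, evict 40, frames {33,36,11,14}
11 -> hit
14 -> hit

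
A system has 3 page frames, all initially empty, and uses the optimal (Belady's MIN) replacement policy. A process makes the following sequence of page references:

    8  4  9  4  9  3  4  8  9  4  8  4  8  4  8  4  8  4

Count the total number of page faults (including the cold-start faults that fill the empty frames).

8 -> miss, frames (8)
4 -> miss, frames (8 4)
9 -> miss, frames (8 4 9)
4 -> hit
9 -> hit
3 -> miss, evict 9, frames (8 4 3)
4 -> hit
8 -> hit
9 -> miss, evict 3, frames (8 4 9)
4 -> hit
8 -> hit
4 -> hit
8 -> hit
4 -> hit
8 -> hit
4 -> hit
8 -> hit
4 -> hit
Page faults: 5.

5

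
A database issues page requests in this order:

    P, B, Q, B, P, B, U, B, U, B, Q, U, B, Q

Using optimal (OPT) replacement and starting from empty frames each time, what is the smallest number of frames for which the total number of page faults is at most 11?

f=1: 14 faults
f=2: 7 faults
f=3: 4 faults
f=4: 4 faults
Smallest f with faults ≤ 11 is 2.

2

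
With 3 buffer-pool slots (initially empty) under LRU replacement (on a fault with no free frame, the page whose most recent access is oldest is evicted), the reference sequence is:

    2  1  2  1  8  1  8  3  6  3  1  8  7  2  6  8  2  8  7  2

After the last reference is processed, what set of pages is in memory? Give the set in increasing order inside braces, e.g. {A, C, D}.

{2, 7, 8}

2 -> fault, frames [2]
1 -> fault, frames [2, 1]
2 -> hit
1 -> hit
8 -> fault, frames [2, 1, 8]
1 -> hit
8 -> hit
3 -> fault, evict 2, frames [1, 8, 3]
6 -> fault, evict 1, frames [8, 3, 6]
3 -> hit
1 -> fault, evict 8, frames [6, 3, 1]
8 -> fault, evict 6, frames [3, 1, 8]
7 -> fault, evict 3, frames [1, 8, 7]
2 -> fault, evict 1, frames [8, 7, 2]
6 -> fault, evict 8, frames [7, 2, 6]
8 -> fault, evict 7, frames [2, 6, 8]
2 -> hit
8 -> hit
7 -> fault, evict 6, frames [2, 8, 7]
2 -> hit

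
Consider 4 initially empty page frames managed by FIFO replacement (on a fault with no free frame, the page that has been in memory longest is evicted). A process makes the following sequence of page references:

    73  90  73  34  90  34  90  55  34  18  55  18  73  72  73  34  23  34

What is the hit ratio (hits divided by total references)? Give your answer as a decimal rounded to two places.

0.50

73: miss, frames [73]
90: miss, frames [73, 90]
73: hit
34: miss, frames [73, 90, 34]
90: hit
34: hit
90: hit
55: miss, frames [73, 90, 34, 55]
34: hit
18: miss, evict 73, frames [90, 34, 55, 18]
55: hit
18: hit
73: miss, evict 90, frames [34, 55, 18, 73]
72: miss, evict 34, frames [55, 18, 73, 72]
73: hit
34: miss, evict 55, frames [18, 73, 72, 34]
23: miss, evict 18, frames [73, 72, 34, 23]
34: hit
Hits: 9 of 18 references → 9/18 = 0.5000.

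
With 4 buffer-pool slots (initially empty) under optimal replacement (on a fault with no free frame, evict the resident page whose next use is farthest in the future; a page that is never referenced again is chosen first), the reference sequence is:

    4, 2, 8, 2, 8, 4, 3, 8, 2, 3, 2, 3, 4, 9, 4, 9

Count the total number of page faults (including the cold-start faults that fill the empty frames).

5

4: miss, frames (4)
2: miss, frames (4 2)
8: miss, frames (4 2 8)
2: hit
8: hit
4: hit
3: miss, frames (4 2 8 3)
8: hit
2: hit
3: hit
2: hit
3: hit
4: hit
9: miss, evict 3, frames (4 2 8 9)
4: hit
9: hit
Page faults: 5.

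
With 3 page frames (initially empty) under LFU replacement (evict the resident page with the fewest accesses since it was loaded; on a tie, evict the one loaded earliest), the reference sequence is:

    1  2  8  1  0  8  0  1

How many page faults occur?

1: miss, frames (1)
2: miss, frames (1 2)
8: miss, frames (1 2 8)
1: hit
0: miss, evict 2, frames (1 8 0)
8: hit
0: hit
1: hit
Page faults: 4.

4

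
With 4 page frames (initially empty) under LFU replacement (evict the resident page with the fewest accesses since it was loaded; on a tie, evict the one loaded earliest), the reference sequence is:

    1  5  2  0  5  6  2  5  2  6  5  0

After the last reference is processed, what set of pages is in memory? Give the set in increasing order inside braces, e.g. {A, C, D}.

1 -> miss, frames [1]
5 -> miss, frames [1, 5]
2 -> miss, frames [1, 5, 2]
0 -> miss, frames [1, 5, 2, 0]
5 -> hit
6 -> miss, evict 1, frames [5, 2, 0, 6]
2 -> hit
5 -> hit
2 -> hit
6 -> hit
5 -> hit
0 -> hit

{0, 2, 5, 6}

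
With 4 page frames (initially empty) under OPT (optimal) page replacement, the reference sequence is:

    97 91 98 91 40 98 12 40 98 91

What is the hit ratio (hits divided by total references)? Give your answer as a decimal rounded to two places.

97 -> fault, frames {97}
91 -> fault, frames {97,91}
98 -> fault, frames {97,91,98}
91 -> hit
40 -> fault, frames {97,91,98,40}
98 -> hit
12 -> fault, evict 97, frames {91,98,40,12}
40 -> hit
98 -> hit
91 -> hit
Hits: 5 of 10 references → 5/10 = 0.5000.

0.50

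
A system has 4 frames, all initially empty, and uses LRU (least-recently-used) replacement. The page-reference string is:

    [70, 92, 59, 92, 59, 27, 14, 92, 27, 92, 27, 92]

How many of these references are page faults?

5

70 → fault, frames [70]
92 → fault, frames [70, 92]
59 → fault, frames [70, 92, 59]
92 → hit
59 → hit
27 → fault, frames [70, 92, 59, 27]
14 → fault, evict 70, frames [92, 59, 27, 14]
92 → hit
27 → hit
92 → hit
27 → hit
92 → hit
Page faults: 5.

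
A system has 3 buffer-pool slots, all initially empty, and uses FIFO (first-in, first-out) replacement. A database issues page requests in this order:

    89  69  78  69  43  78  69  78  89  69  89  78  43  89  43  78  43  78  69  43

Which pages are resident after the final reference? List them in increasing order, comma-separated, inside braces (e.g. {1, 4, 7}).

{43, 69, 89}

89 -> miss, frames (89)
69 -> miss, frames (89 69)
78 -> miss, frames (89 69 78)
69 -> hit
43 -> miss, evict 89, frames (69 78 43)
78 -> hit
69 -> hit
78 -> hit
89 -> miss, evict 69, frames (78 43 89)
69 -> miss, evict 78, frames (43 89 69)
89 -> hit
78 -> miss, evict 43, frames (89 69 78)
43 -> miss, evict 89, frames (69 78 43)
89 -> miss, evict 69, frames (78 43 89)
43 -> hit
78 -> hit
43 -> hit
78 -> hit
69 -> miss, evict 78, frames (43 89 69)
43 -> hit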